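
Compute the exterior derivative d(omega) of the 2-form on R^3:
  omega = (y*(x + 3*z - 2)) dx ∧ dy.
d(omega) = (3*y) dx ∧ dy ∧ dz

For a 2-form omega = sum_{i<j} g_{ij} dx_i ∧ dx_j, the exterior derivative is
  d(omega) = sum_{i<j} d(g_{ij}) ∧ dx_i ∧ dx_j = sum_{i<j, k} (∂g_{ij}/∂x_k) dx_k ∧ dx_i ∧ dx_j.
Expand each term, using dx_k ∧ dx_i ∧ dx_j = sgn(permutation) dx_{(a)} ∧ dx_{(b)} ∧ dx_{(c)} with (a < b < c) sorted:
  d(y*(x + 3*z - 2)) includes (∂/∂z)(y*(x + 3*z - 2)) dz = (3*y) dz, which multiplied by dx ∧ dy gives (3*y) dx ∧ dy ∧ dz
Collecting like 3-forms: d(omega) = (3*y) dx ∧ dy ∧ dz.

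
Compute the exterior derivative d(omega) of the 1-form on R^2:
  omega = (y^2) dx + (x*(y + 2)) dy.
d(omega) = (2 - y) dx ∧ dy

For a 1-form omega = sum_i f_i dx_i, the exterior derivative is
  d(omega) = sum_{i < j} (∂f_j/∂x_i - ∂f_i/∂x_j) dx_i ∧ dx_j.
  coefficient of dx ∧ dy: ∂f_2/∂x - ∂f_1/∂y = ∂(x*(y + 2))/∂x - ∂(y^2)/∂y = 2 - y
Assembling: d(omega) = (2 - y) dx ∧ dy.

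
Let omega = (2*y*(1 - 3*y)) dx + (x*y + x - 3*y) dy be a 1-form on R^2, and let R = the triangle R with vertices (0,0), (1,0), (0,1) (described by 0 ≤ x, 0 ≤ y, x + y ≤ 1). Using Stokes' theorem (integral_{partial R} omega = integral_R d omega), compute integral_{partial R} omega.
integral_(partial R) omega = 5/3

Stokes: integral_partial_R omega = integral_R d omega with d omega = (∂Q/∂x - ∂P/∂y) dx ∧ dy.
  ∂Q/∂x = y + 1
  ∂P/∂y = 2 - 12*y
  integrand = ∂Q/∂x - ∂P/∂y = 13*y - 1.
Integrating over R: integral_0^1 integral_0^{1-x} (13*y - 1) dy dx = 5/3.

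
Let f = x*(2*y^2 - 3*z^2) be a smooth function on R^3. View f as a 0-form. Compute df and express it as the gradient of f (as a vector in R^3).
df = (2*y^2 - 3*z^2) dx + (4*x*y) dy + (-6*x*z) dz; grad f = (2*y^2 - 3*z^2, 4*x*y, -6*x*z)

For a 0-form f, d f = (∂f/∂x) dx + (∂f/∂y) dy + (∂f/∂z) dz. The components of the vector representation are exactly the entries of grad f in Cartesian coordinates:
  ∂f/∂x = 2*y^2 - 3*z^2
  ∂f/∂y = 4*x*y
  ∂f/∂z = -6*x*z.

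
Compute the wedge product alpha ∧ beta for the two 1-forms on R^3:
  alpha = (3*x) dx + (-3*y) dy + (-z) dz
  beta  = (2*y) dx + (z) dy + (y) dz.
alpha ∧ beta = (3*x*z + 6*y^2) dx ∧ dy + (y*(3*x + 2*z)) dx ∧ dz + (-3*y^2 + z^2) dy ∧ dz

Distribute the wedge, using dx_i ∧ dx_j = -dx_j ∧ dx_i and dx_i ∧ dx_i = 0. For each pair (i, j) with i < j, the coefficient of dx_i ∧ dx_j in alpha ∧ beta is (alpha_i * beta_j - alpha_j * beta_i). Collecting: alpha ∧ beta = (3*x*z + 6*y^2) dx ∧ dy + (y*(3*x + 2*z)) dx ∧ dz + (-3*y^2 + z^2) dy ∧ dz.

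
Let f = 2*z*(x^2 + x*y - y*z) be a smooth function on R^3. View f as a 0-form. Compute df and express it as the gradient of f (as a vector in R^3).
df = (2*z*(2*x + y)) dx + (2*z*(x - z)) dy + (2*x^2 + 2*x*y - 4*y*z) dz; grad f = (2*z*(2*x + y), 2*z*(x - z), 2*x^2 + 2*x*y - 4*y*z)

For a 0-form f, d f = (∂f/∂x) dx + (∂f/∂y) dy + (∂f/∂z) dz. The components of the vector representation are exactly the entries of grad f in Cartesian coordinates:
  ∂f/∂x = 2*z*(2*x + y)
  ∂f/∂y = 2*z*(x - z)
  ∂f/∂z = 2*x^2 + 2*x*y - 4*y*z.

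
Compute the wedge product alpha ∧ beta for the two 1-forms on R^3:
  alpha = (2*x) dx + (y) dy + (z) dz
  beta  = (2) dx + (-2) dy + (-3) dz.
alpha ∧ beta = (-4*x - 2*y) dx ∧ dy + (-6*x - 2*z) dx ∧ dz + (-3*y + 2*z) dy ∧ dz

Distribute the wedge, using dx_i ∧ dx_j = -dx_j ∧ dx_i and dx_i ∧ dx_i = 0. For each pair (i, j) with i < j, the coefficient of dx_i ∧ dx_j in alpha ∧ beta is (alpha_i * beta_j - alpha_j * beta_i). Collecting: alpha ∧ beta = (-4*x - 2*y) dx ∧ dy + (-6*x - 2*z) dx ∧ dz + (-3*y + 2*z) dy ∧ dz.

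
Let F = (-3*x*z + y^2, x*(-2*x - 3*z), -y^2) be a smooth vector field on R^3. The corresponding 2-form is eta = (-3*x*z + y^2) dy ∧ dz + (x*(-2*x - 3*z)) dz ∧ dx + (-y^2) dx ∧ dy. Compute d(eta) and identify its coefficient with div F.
d(eta) = (-3*z) dx ∧ dy ∧ dz; div F = -3*z

For a 2-form in R^3 of the form above, applying d gives a 3-form with coefficient ∂P/∂x + ∂Q/∂y + ∂R/∂z:
  ∂P/∂x = -3*z
  ∂Q/∂y = 0
  ∂R/∂z = 0
Sum = -3*z, which is exactly div F.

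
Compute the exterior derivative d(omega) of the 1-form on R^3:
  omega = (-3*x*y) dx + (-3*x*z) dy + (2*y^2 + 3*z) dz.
d(omega) = (3*x - 3*z) dx ∧ dy + (3*x + 4*y) dy ∧ dz

For a 1-form omega = sum_i f_i dx_i, the exterior derivative is
  d(omega) = sum_{i < j} (∂f_j/∂x_i - ∂f_i/∂x_j) dx_i ∧ dx_j.
  coefficient of dx ∧ dy: ∂f_2/∂x - ∂f_1/∂y = ∂(-3*x*z)/∂x - ∂(-3*x*y)/∂y = 3*x - 3*z
  coefficient of dy ∧ dz: ∂f_3/∂y - ∂f_2/∂z = ∂(2*y^2 + 3*z)/∂y - ∂(-3*x*z)/∂z = 3*x + 4*y
Assembling: d(omega) = (3*x - 3*z) dx ∧ dy + (3*x + 4*y) dy ∧ dz.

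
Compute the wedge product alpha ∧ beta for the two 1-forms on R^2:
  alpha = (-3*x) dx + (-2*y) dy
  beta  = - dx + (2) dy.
alpha ∧ beta = (-6*x - 2*y) dx ∧ dy

Distribute the wedge, using dx_i ∧ dx_j = -dx_j ∧ dx_i and dx_i ∧ dx_i = 0. For each pair (i, j) with i < j, the coefficient of dx_i ∧ dx_j in alpha ∧ beta is (alpha_i * beta_j - alpha_j * beta_i). Collecting: alpha ∧ beta = (-6*x - 2*y) dx ∧ dy.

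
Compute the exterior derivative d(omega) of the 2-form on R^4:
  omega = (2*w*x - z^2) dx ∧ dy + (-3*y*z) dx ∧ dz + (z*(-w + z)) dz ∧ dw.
d(omega) = (z) dx ∧ dy ∧ dz + (2*x) dx ∧ dy ∧ dw

For a 2-form omega = sum_{i<j} g_{ij} dx_i ∧ dx_j, the exterior derivative is
  d(omega) = sum_{i<j} d(g_{ij}) ∧ dx_i ∧ dx_j = sum_{i<j, k} (∂g_{ij}/∂x_k) dx_k ∧ dx_i ∧ dx_j.
Expand each term, using dx_k ∧ dx_i ∧ dx_j = sgn(permutation) dx_{(a)} ∧ dx_{(b)} ∧ dx_{(c)} with (a < b < c) sorted:
  d(2*w*x - z^2) includes (∂/∂z)(2*w*x - z^2) dz = (-2*z) dz, which multiplied by dx ∧ dy gives (-2*z) dx ∧ dy ∧ dz
  d(2*w*x - z^2) includes (∂/∂w)(2*w*x - z^2) dw = (2*x) dw, which multiplied by dx ∧ dy gives (2*x) dx ∧ dy ∧ dw
  d(-3*y*z) includes (∂/∂y)(-3*y*z) dy = (-3*z) dy, which multiplied by dx ∧ dz gives (3*z) dx ∧ dy ∧ dz
Collecting like 3-forms: d(omega) = (z) dx ∧ dy ∧ dz + (2*x) dx ∧ dy ∧ dw.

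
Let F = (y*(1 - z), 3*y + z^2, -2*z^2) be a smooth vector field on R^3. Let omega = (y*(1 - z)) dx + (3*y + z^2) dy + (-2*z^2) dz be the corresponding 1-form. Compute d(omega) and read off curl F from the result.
d(omega) = (-2*z) dy ∧ dz + (-y) dz ∧ dx + (z - 1) dx ∧ dy; curl F = (-2*z, -y, z - 1)

d omega = sum_{i<j} (∂f_j/∂x_i - ∂f_i/∂x_j) dx_i ∧ dx_j. Under the identification (dy ∧ dz, dz ∧ dx, dx ∧ dy) ↔ (e_x, e_y, e_z), the coefficients are exactly the components of curl F. Compute:
  ∂R/∂y - ∂Q/∂z = (0) - (2*z) = -2*z
  ∂P/∂z - ∂R/∂x = (-y) - (0) = -y
  ∂Q/∂x - ∂P/∂y = (0) - (1 - z) = z - 1.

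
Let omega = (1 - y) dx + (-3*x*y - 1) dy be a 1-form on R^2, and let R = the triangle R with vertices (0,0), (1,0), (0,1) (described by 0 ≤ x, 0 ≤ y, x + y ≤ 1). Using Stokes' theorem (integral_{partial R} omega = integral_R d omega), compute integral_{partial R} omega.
integral_(partial R) omega = 0

Stokes: integral_partial_R omega = integral_R d omega with d omega = (∂Q/∂x - ∂P/∂y) dx ∧ dy.
  ∂Q/∂x = -3*y
  ∂P/∂y = -1
  integrand = ∂Q/∂x - ∂P/∂y = 1 - 3*y.
Integrating over R: integral_0^1 integral_0^{1-x} (1 - 3*y) dy dx = 0.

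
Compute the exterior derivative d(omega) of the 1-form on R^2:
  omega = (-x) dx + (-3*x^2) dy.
d(omega) = (-6*x) dx ∧ dy

For a 1-form omega = sum_i f_i dx_i, the exterior derivative is
  d(omega) = sum_{i < j} (∂f_j/∂x_i - ∂f_i/∂x_j) dx_i ∧ dx_j.
  coefficient of dx ∧ dy: ∂f_2/∂x - ∂f_1/∂y = ∂(-3*x^2)/∂x - ∂(-x)/∂y = -6*x
Assembling: d(omega) = (-6*x) dx ∧ dy.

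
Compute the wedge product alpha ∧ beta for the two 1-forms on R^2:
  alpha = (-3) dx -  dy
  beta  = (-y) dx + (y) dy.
alpha ∧ beta = (-4*y) dx ∧ dy

Distribute the wedge, using dx_i ∧ dx_j = -dx_j ∧ dx_i and dx_i ∧ dx_i = 0. For each pair (i, j) with i < j, the coefficient of dx_i ∧ dx_j in alpha ∧ beta is (alpha_i * beta_j - alpha_j * beta_i). Collecting: alpha ∧ beta = (-4*y) dx ∧ dy.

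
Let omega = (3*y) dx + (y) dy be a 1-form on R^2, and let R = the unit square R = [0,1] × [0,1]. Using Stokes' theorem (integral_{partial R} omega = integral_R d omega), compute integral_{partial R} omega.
integral_(partial R) omega = -3

Stokes: integral_partial_R omega = integral_R d omega with d omega = (∂Q/∂x - ∂P/∂y) dx ∧ dy.
  ∂Q/∂x = 0
  ∂P/∂y = 3
  integrand = ∂Q/∂x - ∂P/∂y = -3.
Integrating over R: integral_0^1 integral_0^1 (-3) dx dy = -3.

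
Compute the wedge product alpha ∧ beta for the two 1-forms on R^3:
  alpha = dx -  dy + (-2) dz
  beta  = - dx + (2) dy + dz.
alpha ∧ beta = (1) dx ∧ dy + (-1) dx ∧ dz + (3) dy ∧ dz

Distribute the wedge, using dx_i ∧ dx_j = -dx_j ∧ dx_i and dx_i ∧ dx_i = 0. For each pair (i, j) with i < j, the coefficient of dx_i ∧ dx_j in alpha ∧ beta is (alpha_i * beta_j - alpha_j * beta_i). Collecting: alpha ∧ beta = (1) dx ∧ dy + (-1) dx ∧ dz + (3) dy ∧ dz.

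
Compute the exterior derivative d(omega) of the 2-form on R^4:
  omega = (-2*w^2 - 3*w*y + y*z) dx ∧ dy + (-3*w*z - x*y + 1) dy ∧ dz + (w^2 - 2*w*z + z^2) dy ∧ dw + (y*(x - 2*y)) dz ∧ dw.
d(omega) = (-4*w - 3*y) dx ∧ dy ∧ dw + (2*w + x - 4*y - 5*z) dy ∧ dz ∧ dw + (y) dx ∧ dz ∧ dw

For a 2-form omega = sum_{i<j} g_{ij} dx_i ∧ dx_j, the exterior derivative is
  d(omega) = sum_{i<j} d(g_{ij}) ∧ dx_i ∧ dx_j = sum_{i<j, k} (∂g_{ij}/∂x_k) dx_k ∧ dx_i ∧ dx_j.
Expand each term, using dx_k ∧ dx_i ∧ dx_j = sgn(permutation) dx_{(a)} ∧ dx_{(b)} ∧ dx_{(c)} with (a < b < c) sorted:
  d(-2*w^2 - 3*w*y + y*z) includes (∂/∂z)(-2*w^2 - 3*w*y + y*z) dz = (y) dz, which multiplied by dx ∧ dy gives (y) dx ∧ dy ∧ dz
  d(-2*w^2 - 3*w*y + y*z) includes (∂/∂w)(-2*w^2 - 3*w*y + y*z) dw = (-4*w - 3*y) dw, which multiplied by dx ∧ dy gives (-4*w - 3*y) dx ∧ dy ∧ dw
  d(-3*w*z - x*y + 1) includes (∂/∂x)(-3*w*z - x*y + 1) dx = (-y) dx, which multiplied by dy ∧ dz gives (-y) dx ∧ dy ∧ dz
  d(-3*w*z - x*y + 1) includes (∂/∂w)(-3*w*z - x*y + 1) dw = (-3*z) dw, which multiplied by dy ∧ dz gives (-3*z) dy ∧ dz ∧ dw
  d(w^2 - 2*w*z + z^2) includes (∂/∂z)(w^2 - 2*w*z + z^2) dz = (-2*w + 2*z) dz, which multiplied by dy ∧ dw gives (2*w - 2*z) dy ∧ dz ∧ dw
  d(y*(x - 2*y)) includes (∂/∂x)(y*(x - 2*y)) dx = (y) dx, which multiplied by dz ∧ dw gives (y) dx ∧ dz ∧ dw
  d(y*(x - 2*y)) includes (∂/∂y)(y*(x - 2*y)) dy = (x - 4*y) dy, which multiplied by dz ∧ dw gives (x - 4*y) dy ∧ dz ∧ dw
Collecting like 3-forms: d(omega) = (-4*w - 3*y) dx ∧ dy ∧ dw + (2*w + x - 4*y - 5*z) dy ∧ dz ∧ dw + (y) dx ∧ dz ∧ dw.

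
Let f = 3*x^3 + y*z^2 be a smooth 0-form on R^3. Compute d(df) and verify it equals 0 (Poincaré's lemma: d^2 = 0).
d(df) = 0

Step 1: df = sum_i (∂f/∂x_i) dx_i = (9*x^2) dx + (z^2) dy + (2*y*z) dz.
Step 2: Apply d again. Using the 1-form formula, the coefficient of dx ∧ dy in d(df) is ∂^2 f/∂x ∂y - ∂^2 f/∂y ∂x = (0) - (0) = 0 (equality of mixed partials for smooth f).
Similarly for dx ∧ dz and dy ∧ dz — all coefficients vanish. So d(df) = 0.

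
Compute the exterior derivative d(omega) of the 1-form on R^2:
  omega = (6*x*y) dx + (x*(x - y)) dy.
d(omega) = (-4*x - y) dx ∧ dy

For a 1-form omega = sum_i f_i dx_i, the exterior derivative is
  d(omega) = sum_{i < j} (∂f_j/∂x_i - ∂f_i/∂x_j) dx_i ∧ dx_j.
  coefficient of dx ∧ dy: ∂f_2/∂x - ∂f_1/∂y = ∂(x*(x - y))/∂x - ∂(6*x*y)/∂y = -4*x - y
Assembling: d(omega) = (-4*x - y) dx ∧ dy.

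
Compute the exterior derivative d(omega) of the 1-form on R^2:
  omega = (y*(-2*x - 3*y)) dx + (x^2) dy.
d(omega) = (4*x + 6*y) dx ∧ dy

For a 1-form omega = sum_i f_i dx_i, the exterior derivative is
  d(omega) = sum_{i < j} (∂f_j/∂x_i - ∂f_i/∂x_j) dx_i ∧ dx_j.
  coefficient of dx ∧ dy: ∂f_2/∂x - ∂f_1/∂y = ∂(x^2)/∂x - ∂(y*(-2*x - 3*y))/∂y = 4*x + 6*y
Assembling: d(omega) = (4*x + 6*y) dx ∧ dy.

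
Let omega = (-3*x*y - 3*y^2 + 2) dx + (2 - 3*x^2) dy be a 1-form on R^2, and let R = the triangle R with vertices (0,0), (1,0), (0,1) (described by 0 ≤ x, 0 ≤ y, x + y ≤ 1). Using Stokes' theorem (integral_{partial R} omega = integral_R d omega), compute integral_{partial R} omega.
integral_(partial R) omega = 1/2

Stokes: integral_partial_R omega = integral_R d omega with d omega = (∂Q/∂x - ∂P/∂y) dx ∧ dy.
  ∂Q/∂x = -6*x
  ∂P/∂y = -3*x - 6*y
  integrand = ∂Q/∂x - ∂P/∂y = -3*x + 6*y.
Integrating over R: integral_0^1 integral_0^{1-x} (-3*x + 6*y) dy dx = 1/2.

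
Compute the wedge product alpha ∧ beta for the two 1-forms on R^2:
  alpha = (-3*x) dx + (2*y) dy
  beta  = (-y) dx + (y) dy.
alpha ∧ beta = (y*(-3*x + 2*y)) dx ∧ dy

Distribute the wedge, using dx_i ∧ dx_j = -dx_j ∧ dx_i and dx_i ∧ dx_i = 0. For each pair (i, j) with i < j, the coefficient of dx_i ∧ dx_j in alpha ∧ beta is (alpha_i * beta_j - alpha_j * beta_i). Collecting: alpha ∧ beta = (y*(-3*x + 2*y)) dx ∧ dy.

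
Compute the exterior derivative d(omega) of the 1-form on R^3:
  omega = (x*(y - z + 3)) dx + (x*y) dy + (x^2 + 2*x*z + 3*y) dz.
d(omega) = (-x + y) dx ∧ dy + (3*x + 2*z) dx ∧ dz + (3) dy ∧ dz

For a 1-form omega = sum_i f_i dx_i, the exterior derivative is
  d(omega) = sum_{i < j} (∂f_j/∂x_i - ∂f_i/∂x_j) dx_i ∧ dx_j.
  coefficient of dx ∧ dy: ∂f_2/∂x - ∂f_1/∂y = ∂(x*y)/∂x - ∂(x*(y - z + 3))/∂y = -x + y
  coefficient of dx ∧ dz: ∂f_3/∂x - ∂f_1/∂z = ∂(x^2 + 2*x*z + 3*y)/∂x - ∂(x*(y - z + 3))/∂z = 3*x + 2*z
  coefficient of dy ∧ dz: ∂f_3/∂y - ∂f_2/∂z = ∂(x^2 + 2*x*z + 3*y)/∂y - ∂(x*y)/∂z = 3
Assembling: d(omega) = (-x + y) dx ∧ dy + (3*x + 2*z) dx ∧ dz + (3) dy ∧ dz.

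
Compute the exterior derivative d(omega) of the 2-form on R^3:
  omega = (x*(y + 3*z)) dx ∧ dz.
d(omega) = (-x) dx ∧ dy ∧ dz

For a 2-form omega = sum_{i<j} g_{ij} dx_i ∧ dx_j, the exterior derivative is
  d(omega) = sum_{i<j} d(g_{ij}) ∧ dx_i ∧ dx_j = sum_{i<j, k} (∂g_{ij}/∂x_k) dx_k ∧ dx_i ∧ dx_j.
Expand each term, using dx_k ∧ dx_i ∧ dx_j = sgn(permutation) dx_{(a)} ∧ dx_{(b)} ∧ dx_{(c)} with (a < b < c) sorted:
  d(x*(y + 3*z)) includes (∂/∂y)(x*(y + 3*z)) dy = (x) dy, which multiplied by dx ∧ dz gives (-x) dx ∧ dy ∧ dz
Collecting like 3-forms: d(omega) = (-x) dx ∧ dy ∧ dz.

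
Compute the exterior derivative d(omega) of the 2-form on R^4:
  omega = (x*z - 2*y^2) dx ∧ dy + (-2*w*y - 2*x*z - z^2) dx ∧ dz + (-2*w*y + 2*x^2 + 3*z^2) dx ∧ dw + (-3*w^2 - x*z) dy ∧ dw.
d(omega) = (2*w + x) dx ∧ dy ∧ dz + (-2*y - 6*z) dx ∧ dz ∧ dw + (2*w - z) dx ∧ dy ∧ dw + (x) dy ∧ dz ∧ dw

For a 2-form omega = sum_{i<j} g_{ij} dx_i ∧ dx_j, the exterior derivative is
  d(omega) = sum_{i<j} d(g_{ij}) ∧ dx_i ∧ dx_j = sum_{i<j, k} (∂g_{ij}/∂x_k) dx_k ∧ dx_i ∧ dx_j.
Expand each term, using dx_k ∧ dx_i ∧ dx_j = sgn(permutation) dx_{(a)} ∧ dx_{(b)} ∧ dx_{(c)} with (a < b < c) sorted:
  d(x*z - 2*y^2) includes (∂/∂z)(x*z - 2*y^2) dz = (x) dz, which multiplied by dx ∧ dy gives (x) dx ∧ dy ∧ dz
  d(-2*w*y - 2*x*z - z^2) includes (∂/∂y)(-2*w*y - 2*x*z - z^2) dy = (-2*w) dy, which multiplied by dx ∧ dz gives (2*w) dx ∧ dy ∧ dz
  d(-2*w*y - 2*x*z - z^2) includes (∂/∂w)(-2*w*y - 2*x*z - z^2) dw = (-2*y) dw, which multiplied by dx ∧ dz gives (-2*y) dx ∧ dz ∧ dw
  d(-2*w*y + 2*x^2 + 3*z^2) includes (∂/∂y)(-2*w*y + 2*x^2 + 3*z^2) dy = (-2*w) dy, which multiplied by dx ∧ dw gives (2*w) dx ∧ dy ∧ dw
  d(-2*w*y + 2*x^2 + 3*z^2) includes (∂/∂z)(-2*w*y + 2*x^2 + 3*z^2) dz = (6*z) dz, which multiplied by dx ∧ dw gives (-6*z) dx ∧ dz ∧ dw
  d(-3*w^2 - x*z) includes (∂/∂x)(-3*w^2 - x*z) dx = (-z) dx, which multiplied by dy ∧ dw gives (-z) dx ∧ dy ∧ dw
  d(-3*w^2 - x*z) includes (∂/∂z)(-3*w^2 - x*z) dz = (-x) dz, which multiplied by dy ∧ dw gives (x) dy ∧ dz ∧ dw
Collecting like 3-forms: d(omega) = (2*w + x) dx ∧ dy ∧ dz + (-2*y - 6*z) dx ∧ dz ∧ dw + (2*w - z) dx ∧ dy ∧ dw + (x) dy ∧ dz ∧ dw.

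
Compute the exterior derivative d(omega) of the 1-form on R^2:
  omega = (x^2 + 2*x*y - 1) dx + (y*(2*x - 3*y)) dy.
d(omega) = (-2*x + 2*y) dx ∧ dy

For a 1-form omega = sum_i f_i dx_i, the exterior derivative is
  d(omega) = sum_{i < j} (∂f_j/∂x_i - ∂f_i/∂x_j) dx_i ∧ dx_j.
  coefficient of dx ∧ dy: ∂f_2/∂x - ∂f_1/∂y = ∂(y*(2*x - 3*y))/∂x - ∂(x^2 + 2*x*y - 1)/∂y = -2*x + 2*y
Assembling: d(omega) = (-2*x + 2*y) dx ∧ dy.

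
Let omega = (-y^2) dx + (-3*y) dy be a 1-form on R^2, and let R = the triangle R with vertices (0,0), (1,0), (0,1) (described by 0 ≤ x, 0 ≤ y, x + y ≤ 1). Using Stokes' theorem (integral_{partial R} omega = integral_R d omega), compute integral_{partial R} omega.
integral_(partial R) omega = 1/3

Stokes: integral_partial_R omega = integral_R d omega with d omega = (∂Q/∂x - ∂P/∂y) dx ∧ dy.
  ∂Q/∂x = 0
  ∂P/∂y = -2*y
  integrand = ∂Q/∂x - ∂P/∂y = 2*y.
Integrating over R: integral_0^1 integral_0^{1-x} (2*y) dy dx = 1/3.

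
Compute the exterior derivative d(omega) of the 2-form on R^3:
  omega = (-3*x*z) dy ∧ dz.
d(omega) = (-3*z) dx ∧ dy ∧ dz

For a 2-form omega = sum_{i<j} g_{ij} dx_i ∧ dx_j, the exterior derivative is
  d(omega) = sum_{i<j} d(g_{ij}) ∧ dx_i ∧ dx_j = sum_{i<j, k} (∂g_{ij}/∂x_k) dx_k ∧ dx_i ∧ dx_j.
Expand each term, using dx_k ∧ dx_i ∧ dx_j = sgn(permutation) dx_{(a)} ∧ dx_{(b)} ∧ dx_{(c)} with (a < b < c) sorted:
  d(-3*x*z) includes (∂/∂x)(-3*x*z) dx = (-3*z) dx, which multiplied by dy ∧ dz gives (-3*z) dx ∧ dy ∧ dz
Collecting like 3-forms: d(omega) = (-3*z) dx ∧ dy ∧ dz.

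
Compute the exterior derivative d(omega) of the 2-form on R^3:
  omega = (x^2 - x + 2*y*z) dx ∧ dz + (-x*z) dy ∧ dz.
d(omega) = (-3*z) dx ∧ dy ∧ dz

For a 2-form omega = sum_{i<j} g_{ij} dx_i ∧ dx_j, the exterior derivative is
  d(omega) = sum_{i<j} d(g_{ij}) ∧ dx_i ∧ dx_j = sum_{i<j, k} (∂g_{ij}/∂x_k) dx_k ∧ dx_i ∧ dx_j.
Expand each term, using dx_k ∧ dx_i ∧ dx_j = sgn(permutation) dx_{(a)} ∧ dx_{(b)} ∧ dx_{(c)} with (a < b < c) sorted:
  d(x^2 - x + 2*y*z) includes (∂/∂y)(x^2 - x + 2*y*z) dy = (2*z) dy, which multiplied by dx ∧ dz gives (-2*z) dx ∧ dy ∧ dz
  d(-x*z) includes (∂/∂x)(-x*z) dx = (-z) dx, which multiplied by dy ∧ dz gives (-z) dx ∧ dy ∧ dz
Collecting like 3-forms: d(omega) = (-3*z) dx ∧ dy ∧ dz.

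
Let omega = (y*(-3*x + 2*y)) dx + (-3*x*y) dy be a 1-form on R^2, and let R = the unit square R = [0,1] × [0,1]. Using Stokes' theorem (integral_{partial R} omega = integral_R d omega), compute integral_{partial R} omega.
integral_(partial R) omega = -2

Stokes: integral_partial_R omega = integral_R d omega with d omega = (∂Q/∂x - ∂P/∂y) dx ∧ dy.
  ∂Q/∂x = -3*y
  ∂P/∂y = -3*x + 4*y
  integrand = ∂Q/∂x - ∂P/∂y = 3*x - 7*y.
Integrating over R: integral_0^1 integral_0^1 (3*x - 7*y) dx dy = -2.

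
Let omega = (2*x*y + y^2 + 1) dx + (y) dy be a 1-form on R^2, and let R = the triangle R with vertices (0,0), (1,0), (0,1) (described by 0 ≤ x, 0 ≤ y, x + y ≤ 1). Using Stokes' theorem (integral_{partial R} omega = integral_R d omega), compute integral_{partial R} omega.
integral_(partial R) omega = -2/3

Stokes: integral_partial_R omega = integral_R d omega with d omega = (∂Q/∂x - ∂P/∂y) dx ∧ dy.
  ∂Q/∂x = 0
  ∂P/∂y = 2*x + 2*y
  integrand = ∂Q/∂x - ∂P/∂y = -2*x - 2*y.
Integrating over R: integral_0^1 integral_0^{1-x} (-2*x - 2*y) dy dx = -2/3.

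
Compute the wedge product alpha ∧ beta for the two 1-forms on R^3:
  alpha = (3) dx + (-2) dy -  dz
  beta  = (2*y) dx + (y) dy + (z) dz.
alpha ∧ beta = (7*y) dx ∧ dy + (2*y + 3*z) dx ∧ dz + (y - 2*z) dy ∧ dz

Distribute the wedge, using dx_i ∧ dx_j = -dx_j ∧ dx_i and dx_i ∧ dx_i = 0. For each pair (i, j) with i < j, the coefficient of dx_i ∧ dx_j in alpha ∧ beta is (alpha_i * beta_j - alpha_j * beta_i). Collecting: alpha ∧ beta = (7*y) dx ∧ dy + (2*y + 3*z) dx ∧ dz + (y - 2*z) dy ∧ dz.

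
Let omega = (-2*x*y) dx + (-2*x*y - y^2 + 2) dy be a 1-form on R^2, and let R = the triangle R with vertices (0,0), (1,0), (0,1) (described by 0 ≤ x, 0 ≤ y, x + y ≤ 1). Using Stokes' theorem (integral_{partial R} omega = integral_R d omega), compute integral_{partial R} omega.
integral_(partial R) omega = 0

Stokes: integral_partial_R omega = integral_R d omega with d omega = (∂Q/∂x - ∂P/∂y) dx ∧ dy.
  ∂Q/∂x = -2*y
  ∂P/∂y = -2*x
  integrand = ∂Q/∂x - ∂P/∂y = 2*x - 2*y.
Integrating over R: integral_0^1 integral_0^{1-x} (2*x - 2*y) dy dx = 0.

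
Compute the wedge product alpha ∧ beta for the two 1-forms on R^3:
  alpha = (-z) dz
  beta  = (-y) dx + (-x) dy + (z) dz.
alpha ∧ beta = (-y*z) dx ∧ dz + (-x*z) dy ∧ dz

Distribute the wedge, using dx_i ∧ dx_j = -dx_j ∧ dx_i and dx_i ∧ dx_i = 0. For each pair (i, j) with i < j, the coefficient of dx_i ∧ dx_j in alpha ∧ beta is (alpha_i * beta_j - alpha_j * beta_i). Collecting: alpha ∧ beta = (-y*z) dx ∧ dz + (-x*z) dy ∧ dz.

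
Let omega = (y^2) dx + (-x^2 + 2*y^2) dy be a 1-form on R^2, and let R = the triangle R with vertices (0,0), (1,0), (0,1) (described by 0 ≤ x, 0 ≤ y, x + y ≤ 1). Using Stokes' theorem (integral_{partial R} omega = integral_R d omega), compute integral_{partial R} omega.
integral_(partial R) omega = -2/3

Stokes: integral_partial_R omega = integral_R d omega with d omega = (∂Q/∂x - ∂P/∂y) dx ∧ dy.
  ∂Q/∂x = -2*x
  ∂P/∂y = 2*y
  integrand = ∂Q/∂x - ∂P/∂y = -2*x - 2*y.
Integrating over R: integral_0^1 integral_0^{1-x} (-2*x - 2*y) dy dx = -2/3.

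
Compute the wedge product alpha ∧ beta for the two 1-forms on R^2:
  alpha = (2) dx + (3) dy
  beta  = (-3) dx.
alpha ∧ beta = (9) dx ∧ dy

Distribute the wedge, using dx_i ∧ dx_j = -dx_j ∧ dx_i and dx_i ∧ dx_i = 0. For each pair (i, j) with i < j, the coefficient of dx_i ∧ dx_j in alpha ∧ beta is (alpha_i * beta_j - alpha_j * beta_i). Collecting: alpha ∧ beta = (9) dx ∧ dy.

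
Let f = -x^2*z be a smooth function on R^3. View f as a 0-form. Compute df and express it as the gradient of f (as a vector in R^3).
df = (-2*x*z) dx + (0) dy + (-x^2) dz; grad f = (-2*x*z, 0, -x^2)

For a 0-form f, d f = (∂f/∂x) dx + (∂f/∂y) dy + (∂f/∂z) dz. The components of the vector representation are exactly the entries of grad f in Cartesian coordinates:
  ∂f/∂x = -2*x*z
  ∂f/∂y = 0
  ∂f/∂z = -x^2.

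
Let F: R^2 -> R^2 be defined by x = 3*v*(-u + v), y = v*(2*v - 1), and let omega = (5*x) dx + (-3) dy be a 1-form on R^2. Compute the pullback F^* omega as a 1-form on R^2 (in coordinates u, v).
F^* omega = (45*v^2*(u - v)) du + (45*u^2*v - 135*u*v^2 + 90*v^3 - 12*v + 3) dv

Using F^*(f dg) = (f ∘ F) d(g ∘ F), substitute each coordinate x_i by F_i(u, v) in f_i, and replace dx_i by d F_i = (∂F_i/∂u) du + (∂F_i/∂v) dv.
  For the x component: f_1(F) = 15*v*(-u + v); d F_1 = (-3*v) du + (-3*u + 6*v) dv
  For the y component: f_2(F) = -3; d F_2 = (0) du + (4*v - 1) dv
Combining and collecting du, dv coefficients:
  coeff of du: 45*v^2*(u - v)
  coeff of dv: 45*u^2*v - 135*u*v^2 + 90*v^3 - 12*v + 3
F^* omega = (45*v^2*(u - v)) du + (45*u^2*v - 135*u*v^2 + 90*v^3 - 12*v + 3) dv.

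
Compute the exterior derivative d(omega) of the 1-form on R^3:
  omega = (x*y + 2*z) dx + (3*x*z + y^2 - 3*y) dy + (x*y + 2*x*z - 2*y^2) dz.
d(omega) = (-x + 3*z) dx ∧ dy + (y + 2*z - 2) dx ∧ dz + (-2*x - 4*y) dy ∧ dz

For a 1-form omega = sum_i f_i dx_i, the exterior derivative is
  d(omega) = sum_{i < j} (∂f_j/∂x_i - ∂f_i/∂x_j) dx_i ∧ dx_j.
  coefficient of dx ∧ dy: ∂f_2/∂x - ∂f_1/∂y = ∂(3*x*z + y^2 - 3*y)/∂x - ∂(x*y + 2*z)/∂y = -x + 3*z
  coefficient of dx ∧ dz: ∂f_3/∂x - ∂f_1/∂z = ∂(x*y + 2*x*z - 2*y^2)/∂x - ∂(x*y + 2*z)/∂z = y + 2*z - 2
  coefficient of dy ∧ dz: ∂f_3/∂y - ∂f_2/∂z = ∂(x*y + 2*x*z - 2*y^2)/∂y - ∂(3*x*z + y^2 - 3*y)/∂z = -2*x - 4*y
Assembling: d(omega) = (-x + 3*z) dx ∧ dy + (y + 2*z - 2) dx ∧ dz + (-2*x - 4*y) dy ∧ dz.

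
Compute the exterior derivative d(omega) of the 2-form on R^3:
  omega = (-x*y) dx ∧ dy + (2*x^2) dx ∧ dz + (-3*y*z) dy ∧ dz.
d(omega) = 0

For a 2-form omega = sum_{i<j} g_{ij} dx_i ∧ dx_j, the exterior derivative is
  d(omega) = sum_{i<j} d(g_{ij}) ∧ dx_i ∧ dx_j = sum_{i<j, k} (∂g_{ij}/∂x_k) dx_k ∧ dx_i ∧ dx_j.
Expand each term, using dx_k ∧ dx_i ∧ dx_j = sgn(permutation) dx_{(a)} ∧ dx_{(b)} ∧ dx_{(c)} with (a < b < c) sorted:

Collecting like 3-forms: d(omega) = 0.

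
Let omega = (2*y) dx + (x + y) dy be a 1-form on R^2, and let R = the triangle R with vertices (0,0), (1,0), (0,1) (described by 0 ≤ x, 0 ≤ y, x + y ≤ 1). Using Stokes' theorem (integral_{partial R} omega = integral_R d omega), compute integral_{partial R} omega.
integral_(partial R) omega = -1/2

Stokes: integral_partial_R omega = integral_R d omega with d omega = (∂Q/∂x - ∂P/∂y) dx ∧ dy.
  ∂Q/∂x = 1
  ∂P/∂y = 2
  integrand = ∂Q/∂x - ∂P/∂y = -1.
Integrating over R: integral_0^1 integral_0^{1-x} (-1) dy dx = -1/2.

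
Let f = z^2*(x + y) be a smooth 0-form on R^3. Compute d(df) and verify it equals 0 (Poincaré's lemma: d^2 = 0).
d(df) = 0

Step 1: df = sum_i (∂f/∂x_i) dx_i = (z^2) dx + (z^2) dy + (2*z*(x + y)) dz.
Step 2: Apply d again. Using the 1-form formula, the coefficient of dx ∧ dy in d(df) is ∂^2 f/∂x ∂y - ∂^2 f/∂y ∂x = (0) - (0) = 0 (equality of mixed partials for smooth f).
Similarly for dx ∧ dz and dy ∧ dz — all coefficients vanish. So d(df) = 0.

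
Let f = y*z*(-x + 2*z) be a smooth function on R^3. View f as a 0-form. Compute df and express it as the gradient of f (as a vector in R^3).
df = (-y*z) dx + (z*(-x + 2*z)) dy + (y*(-x + 4*z)) dz; grad f = (-y*z, z*(-x + 2*z), y*(-x + 4*z))

For a 0-form f, d f = (∂f/∂x) dx + (∂f/∂y) dy + (∂f/∂z) dz. The components of the vector representation are exactly the entries of grad f in Cartesian coordinates:
  ∂f/∂x = -y*z
  ∂f/∂y = z*(-x + 2*z)
  ∂f/∂z = y*(-x + 4*z).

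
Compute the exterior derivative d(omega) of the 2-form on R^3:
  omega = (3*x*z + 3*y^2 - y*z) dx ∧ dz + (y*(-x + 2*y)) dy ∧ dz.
d(omega) = (-7*y + z) dx ∧ dy ∧ dz

For a 2-form omega = sum_{i<j} g_{ij} dx_i ∧ dx_j, the exterior derivative is
  d(omega) = sum_{i<j} d(g_{ij}) ∧ dx_i ∧ dx_j = sum_{i<j, k} (∂g_{ij}/∂x_k) dx_k ∧ dx_i ∧ dx_j.
Expand each term, using dx_k ∧ dx_i ∧ dx_j = sgn(permutation) dx_{(a)} ∧ dx_{(b)} ∧ dx_{(c)} with (a < b < c) sorted:
  d(3*x*z + 3*y^2 - y*z) includes (∂/∂y)(3*x*z + 3*y^2 - y*z) dy = (6*y - z) dy, which multiplied by dx ∧ dz gives (-6*y + z) dx ∧ dy ∧ dz
  d(y*(-x + 2*y)) includes (∂/∂x)(y*(-x + 2*y)) dx = (-y) dx, which multiplied by dy ∧ dz gives (-y) dx ∧ dy ∧ dz
Collecting like 3-forms: d(omega) = (-7*y + z) dx ∧ dy ∧ dz.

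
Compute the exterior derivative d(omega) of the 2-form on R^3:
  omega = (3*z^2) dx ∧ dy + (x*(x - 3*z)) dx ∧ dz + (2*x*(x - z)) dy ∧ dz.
d(omega) = (4*x + 4*z) dx ∧ dy ∧ dz

For a 2-form omega = sum_{i<j} g_{ij} dx_i ∧ dx_j, the exterior derivative is
  d(omega) = sum_{i<j} d(g_{ij}) ∧ dx_i ∧ dx_j = sum_{i<j, k} (∂g_{ij}/∂x_k) dx_k ∧ dx_i ∧ dx_j.
Expand each term, using dx_k ∧ dx_i ∧ dx_j = sgn(permutation) dx_{(a)} ∧ dx_{(b)} ∧ dx_{(c)} with (a < b < c) sorted:
  d(3*z^2) includes (∂/∂z)(3*z^2) dz = (6*z) dz, which multiplied by dx ∧ dy gives (6*z) dx ∧ dy ∧ dz
  d(2*x*(x - z)) includes (∂/∂x)(2*x*(x - z)) dx = (4*x - 2*z) dx, which multiplied by dy ∧ dz gives (4*x - 2*z) dx ∧ dy ∧ dz
Collecting like 3-forms: d(omega) = (4*x + 4*z) dx ∧ dy ∧ dz.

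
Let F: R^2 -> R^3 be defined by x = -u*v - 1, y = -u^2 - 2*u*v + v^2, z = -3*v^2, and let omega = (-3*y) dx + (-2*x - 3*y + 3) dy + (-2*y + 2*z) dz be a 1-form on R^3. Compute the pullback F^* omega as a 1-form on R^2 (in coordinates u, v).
F^* omega = (-6*u^3 - 25*u^2*v - 16*u*v^2 - 10*u + 9*v^3 - 10*v) du + (-9*u^3 - 28*u^2*v + u*v^2 - 10*u + 42*v^3 + 10*v) dv

Using F^*(f dg) = (f ∘ F) d(g ∘ F), substitute each coordinate x_i by F_i(u, v) in f_i, and replace dx_i by d F_i = (∂F_i/∂u) du + (∂F_i/∂v) dv.
  For the x component: f_1(F) = 3*u^2 + 6*u*v - 3*v^2; d F_1 = (-v) du + (-u) dv
  For the y component: f_2(F) = 3*u^2 + 8*u*v - 3*v^2 + 5; d F_2 = (-2*u - 2*v) du + (-2*u + 2*v) dv
  For the z component: f_3(F) = 2*u^2 + 4*u*v - 8*v^2; d F_3 = (0) du + (-6*v) dv
Combining and collecting du, dv coefficients:
  coeff of du: -6*u^3 - 25*u^2*v - 16*u*v^2 - 10*u + 9*v^3 - 10*v
  coeff of dv: -9*u^3 - 28*u^2*v + u*v^2 - 10*u + 42*v^3 + 10*v
F^* omega = (-6*u^3 - 25*u^2*v - 16*u*v^2 - 10*u + 9*v^3 - 10*v) du + (-9*u^3 - 28*u^2*v + u*v^2 - 10*u + 42*v^3 + 10*v) dv.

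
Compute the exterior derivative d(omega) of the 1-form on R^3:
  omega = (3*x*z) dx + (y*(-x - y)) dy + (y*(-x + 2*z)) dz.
d(omega) = (-y) dx ∧ dy + (-3*x - y) dx ∧ dz + (-x + 2*z) dy ∧ dz

For a 1-form omega = sum_i f_i dx_i, the exterior derivative is
  d(omega) = sum_{i < j} (∂f_j/∂x_i - ∂f_i/∂x_j) dx_i ∧ dx_j.
  coefficient of dx ∧ dy: ∂f_2/∂x - ∂f_1/∂y = ∂(y*(-x - y))/∂x - ∂(3*x*z)/∂y = -y
  coefficient of dx ∧ dz: ∂f_3/∂x - ∂f_1/∂z = ∂(y*(-x + 2*z))/∂x - ∂(3*x*z)/∂z = -3*x - y
  coefficient of dy ∧ dz: ∂f_3/∂y - ∂f_2/∂z = ∂(y*(-x + 2*z))/∂y - ∂(y*(-x - y))/∂z = -x + 2*z
Assembling: d(omega) = (-y) dx ∧ dy + (-3*x - y) dx ∧ dz + (-x + 2*z) dy ∧ dz.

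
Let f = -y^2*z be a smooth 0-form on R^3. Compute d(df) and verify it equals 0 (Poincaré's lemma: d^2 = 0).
d(df) = 0

Step 1: df = sum_i (∂f/∂x_i) dx_i = (0) dx + (-2*y*z) dy + (-y^2) dz.
Step 2: Apply d again. Using the 1-form formula, the coefficient of dx ∧ dy in d(df) is ∂^2 f/∂x ∂y - ∂^2 f/∂y ∂x = (0) - (0) = 0 (equality of mixed partials for smooth f).
Similarly for dx ∧ dz and dy ∧ dz — all coefficients vanish. So d(df) = 0.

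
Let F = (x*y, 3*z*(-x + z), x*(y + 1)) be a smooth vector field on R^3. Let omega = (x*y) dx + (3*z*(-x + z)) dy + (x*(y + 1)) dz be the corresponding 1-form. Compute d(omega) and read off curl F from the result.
d(omega) = (4*x - 6*z) dy ∧ dz + (-y - 1) dz ∧ dx + (-x - 3*z) dx ∧ dy; curl F = (4*x - 6*z, -y - 1, -x - 3*z)

d omega = sum_{i<j} (∂f_j/∂x_i - ∂f_i/∂x_j) dx_i ∧ dx_j. Under the identification (dy ∧ dz, dz ∧ dx, dx ∧ dy) ↔ (e_x, e_y, e_z), the coefficients are exactly the components of curl F. Compute:
  ∂R/∂y - ∂Q/∂z = (x) - (-3*x + 6*z) = 4*x - 6*z
  ∂P/∂z - ∂R/∂x = (0) - (y + 1) = -y - 1
  ∂Q/∂x - ∂P/∂y = (-3*z) - (x) = -x - 3*z.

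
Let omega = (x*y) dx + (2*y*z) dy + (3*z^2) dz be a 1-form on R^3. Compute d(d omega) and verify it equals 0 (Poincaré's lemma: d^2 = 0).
d(d omega) = 0

Step 1: d omega = sum_{i<j} (∂f_j/∂x_i - ∂f_i/∂x_j) dx_i ∧ dx_j:
  coeff of dx ∧ dy: -x
  coeff of dx ∧ dz: 0
  coeff of dy ∧ dz: -2*y
Step 2: Apply d again to each 2-form coefficient. The only possible 3-form in R^3 is dx ∧ dy ∧ dz, with coefficient
  ∂(coeff of dy∧dz)/∂x - ∂(coeff of dx∧dz)/∂y + ∂(coeff of dx∧dy)/∂z
  = ∂/∂x (-2*y) - ∂/∂y (0) + ∂/∂z (-x).
Each of these terms simplifies to sums of mixed partials that cancel in pairs. The result is 0 (by equality of mixed partials for smooth functions — Schwarz / Clairaut).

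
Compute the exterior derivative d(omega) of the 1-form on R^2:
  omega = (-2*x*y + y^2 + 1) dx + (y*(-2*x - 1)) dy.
d(omega) = (2*x - 4*y) dx ∧ dy

For a 1-form omega = sum_i f_i dx_i, the exterior derivative is
  d(omega) = sum_{i < j} (∂f_j/∂x_i - ∂f_i/∂x_j) dx_i ∧ dx_j.
  coefficient of dx ∧ dy: ∂f_2/∂x - ∂f_1/∂y = ∂(y*(-2*x - 1))/∂x - ∂(-2*x*y + y^2 + 1)/∂y = 2*x - 4*y
Assembling: d(omega) = (2*x - 4*y) dx ∧ dy.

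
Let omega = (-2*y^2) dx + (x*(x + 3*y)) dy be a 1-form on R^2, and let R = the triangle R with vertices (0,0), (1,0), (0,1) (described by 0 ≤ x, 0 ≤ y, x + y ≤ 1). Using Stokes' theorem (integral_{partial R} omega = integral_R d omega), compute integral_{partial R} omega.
integral_(partial R) omega = 3/2

Stokes: integral_partial_R omega = integral_R d omega with d omega = (∂Q/∂x - ∂P/∂y) dx ∧ dy.
  ∂Q/∂x = 2*x + 3*y
  ∂P/∂y = -4*y
  integrand = ∂Q/∂x - ∂P/∂y = 2*x + 7*y.
Integrating over R: integral_0^1 integral_0^{1-x} (2*x + 7*y) dy dx = 3/2.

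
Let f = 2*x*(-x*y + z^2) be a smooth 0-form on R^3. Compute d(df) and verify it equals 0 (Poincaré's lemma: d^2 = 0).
d(df) = 0

Step 1: df = sum_i (∂f/∂x_i) dx_i = (-4*x*y + 2*z^2) dx + (-2*x^2) dy + (4*x*z) dz.
Step 2: Apply d again. Using the 1-form formula, the coefficient of dx ∧ dy in d(df) is ∂^2 f/∂x ∂y - ∂^2 f/∂y ∂x = (-4*x) - (-4*x) = 0 (equality of mixed partials for smooth f).
Similarly for dx ∧ dz and dy ∧ dz — all coefficients vanish. So d(df) = 0.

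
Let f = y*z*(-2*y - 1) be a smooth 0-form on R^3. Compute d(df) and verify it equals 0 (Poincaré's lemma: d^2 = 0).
d(df) = 0

Step 1: df = sum_i (∂f/∂x_i) dx_i = (0) dx + (z*(-4*y - 1)) dy + (y*(-2*y - 1)) dz.
Step 2: Apply d again. Using the 1-form formula, the coefficient of dx ∧ dy in d(df) is ∂^2 f/∂x ∂y - ∂^2 f/∂y ∂x = (0) - (0) = 0 (equality of mixed partials for smooth f).
Similarly for dx ∧ dz and dy ∧ dz — all coefficients vanish. So d(df) = 0.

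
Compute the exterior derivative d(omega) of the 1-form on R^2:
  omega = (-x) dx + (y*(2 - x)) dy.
d(omega) = (-y) dx ∧ dy

For a 1-form omega = sum_i f_i dx_i, the exterior derivative is
  d(omega) = sum_{i < j} (∂f_j/∂x_i - ∂f_i/∂x_j) dx_i ∧ dx_j.
  coefficient of dx ∧ dy: ∂f_2/∂x - ∂f_1/∂y = ∂(y*(2 - x))/∂x - ∂(-x)/∂y = -y
Assembling: d(omega) = (-y) dx ∧ dy.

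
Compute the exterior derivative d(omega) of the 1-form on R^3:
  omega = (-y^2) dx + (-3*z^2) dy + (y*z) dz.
d(omega) = (2*y) dx ∧ dy + (7*z) dy ∧ dz

For a 1-form omega = sum_i f_i dx_i, the exterior derivative is
  d(omega) = sum_{i < j} (∂f_j/∂x_i - ∂f_i/∂x_j) dx_i ∧ dx_j.
  coefficient of dx ∧ dy: ∂f_2/∂x - ∂f_1/∂y = ∂(-3*z^2)/∂x - ∂(-y^2)/∂y = 2*y
  coefficient of dy ∧ dz: ∂f_3/∂y - ∂f_2/∂z = ∂(y*z)/∂y - ∂(-3*z^2)/∂z = 7*z
Assembling: d(omega) = (2*y) dx ∧ dy + (7*z) dy ∧ dz.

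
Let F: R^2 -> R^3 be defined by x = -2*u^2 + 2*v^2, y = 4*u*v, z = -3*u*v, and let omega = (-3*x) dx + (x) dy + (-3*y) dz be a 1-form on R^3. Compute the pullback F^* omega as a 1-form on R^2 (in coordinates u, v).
F^* omega = (-24*u^3 - 8*u^2*v + 60*u*v^2 + 8*v^3) du + (-8*u^3 + 60*u^2*v + 8*u*v^2 - 24*v^3) dv

Using F^*(f dg) = (f ∘ F) d(g ∘ F), substitute each coordinate x_i by F_i(u, v) in f_i, and replace dx_i by d F_i = (∂F_i/∂u) du + (∂F_i/∂v) dv.
  For the x component: f_1(F) = 6*u^2 - 6*v^2; d F_1 = (-4*u) du + (4*v) dv
  For the y component: f_2(F) = -2*u^2 + 2*v^2; d F_2 = (4*v) du + (4*u) dv
  For the z component: f_3(F) = -12*u*v; d F_3 = (-3*v) du + (-3*u) dv
Combining and collecting du, dv coefficients:
  coeff of du: -24*u^3 - 8*u^2*v + 60*u*v^2 + 8*v^3
  coeff of dv: -8*u^3 + 60*u^2*v + 8*u*v^2 - 24*v^3
F^* omega = (-24*u^3 - 8*u^2*v + 60*u*v^2 + 8*v^3) du + (-8*u^3 + 60*u^2*v + 8*u*v^2 - 24*v^3) dv.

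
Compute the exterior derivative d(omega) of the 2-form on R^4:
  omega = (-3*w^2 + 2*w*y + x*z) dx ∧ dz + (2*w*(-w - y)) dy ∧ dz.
d(omega) = (-2*w) dx ∧ dy ∧ dz + (-6*w + 2*y) dx ∧ dz ∧ dw + (-4*w - 2*y) dy ∧ dz ∧ dw

For a 2-form omega = sum_{i<j} g_{ij} dx_i ∧ dx_j, the exterior derivative is
  d(omega) = sum_{i<j} d(g_{ij}) ∧ dx_i ∧ dx_j = sum_{i<j, k} (∂g_{ij}/∂x_k) dx_k ∧ dx_i ∧ dx_j.
Expand each term, using dx_k ∧ dx_i ∧ dx_j = sgn(permutation) dx_{(a)} ∧ dx_{(b)} ∧ dx_{(c)} with (a < b < c) sorted:
  d(-3*w^2 + 2*w*y + x*z) includes (∂/∂y)(-3*w^2 + 2*w*y + x*z) dy = (2*w) dy, which multiplied by dx ∧ dz gives (-2*w) dx ∧ dy ∧ dz
  d(-3*w^2 + 2*w*y + x*z) includes (∂/∂w)(-3*w^2 + 2*w*y + x*z) dw = (-6*w + 2*y) dw, which multiplied by dx ∧ dz gives (-6*w + 2*y) dx ∧ dz ∧ dw
  d(2*w*(-w - y)) includes (∂/∂w)(2*w*(-w - y)) dw = (-4*w - 2*y) dw, which multiplied by dy ∧ dz gives (-4*w - 2*y) dy ∧ dz ∧ dw
Collecting like 3-forms: d(omega) = (-2*w) dx ∧ dy ∧ dz + (-6*w + 2*y) dx ∧ dz ∧ dw + (-4*w - 2*y) dy ∧ dz ∧ dw.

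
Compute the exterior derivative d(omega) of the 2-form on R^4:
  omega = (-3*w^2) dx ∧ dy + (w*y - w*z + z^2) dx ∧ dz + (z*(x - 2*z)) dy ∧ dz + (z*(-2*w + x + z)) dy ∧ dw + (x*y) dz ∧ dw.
d(omega) = (-6*w + z) dx ∧ dy ∧ dw + (-w + z) dx ∧ dy ∧ dz + (2*y - z) dx ∧ dz ∧ dw + (2*w - 2*z) dy ∧ dz ∧ dw

For a 2-form omega = sum_{i<j} g_{ij} dx_i ∧ dx_j, the exterior derivative is
  d(omega) = sum_{i<j} d(g_{ij}) ∧ dx_i ∧ dx_j = sum_{i<j, k} (∂g_{ij}/∂x_k) dx_k ∧ dx_i ∧ dx_j.
Expand each term, using dx_k ∧ dx_i ∧ dx_j = sgn(permutation) dx_{(a)} ∧ dx_{(b)} ∧ dx_{(c)} with (a < b < c) sorted:
  d(-3*w^2) includes (∂/∂w)(-3*w^2) dw = (-6*w) dw, which multiplied by dx ∧ dy gives (-6*w) dx ∧ dy ∧ dw
  d(w*y - w*z + z^2) includes (∂/∂y)(w*y - w*z + z^2) dy = (w) dy, which multiplied by dx ∧ dz gives (-w) dx ∧ dy ∧ dz
  d(w*y - w*z + z^2) includes (∂/∂w)(w*y - w*z + z^2) dw = (y - z) dw, which multiplied by dx ∧ dz gives (y - z) dx ∧ dz ∧ dw
  d(z*(x - 2*z)) includes (∂/∂x)(z*(x - 2*z)) dx = (z) dx, which multiplied by dy ∧ dz gives (z) dx ∧ dy ∧ dz
  d(z*(-2*w + x + z)) includes (∂/∂x)(z*(-2*w + x + z)) dx = (z) dx, which multiplied by dy ∧ dw gives (z) dx ∧ dy ∧ dw
  d(z*(-2*w + x + z)) includes (∂/∂z)(z*(-2*w + x + z)) dz = (-2*w + x + 2*z) dz, which multiplied by dy ∧ dw gives (2*w - x - 2*z) dy ∧ dz ∧ dw
  d(x*y) includes (∂/∂x)(x*y) dx = (y) dx, which multiplied by dz ∧ dw gives (y) dx ∧ dz ∧ dw
  d(x*y) includes (∂/∂y)(x*y) dy = (x) dy, which multiplied by dz ∧ dw gives (x) dy ∧ dz ∧ dw
Collecting like 3-forms: d(omega) = (-6*w + z) dx ∧ dy ∧ dw + (-w + z) dx ∧ dy ∧ dz + (2*y - z) dx ∧ dz ∧ dw + (2*w - 2*z) dy ∧ dz ∧ dw.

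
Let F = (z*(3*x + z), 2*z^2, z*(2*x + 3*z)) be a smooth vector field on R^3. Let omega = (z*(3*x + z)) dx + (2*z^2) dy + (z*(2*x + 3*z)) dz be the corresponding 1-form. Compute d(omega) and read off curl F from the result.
d(omega) = (-4*z) dy ∧ dz + (3*x) dz ∧ dx + (0) dx ∧ dy; curl F = (-4*z, 3*x, 0)

d omega = sum_{i<j} (∂f_j/∂x_i - ∂f_i/∂x_j) dx_i ∧ dx_j. Under the identification (dy ∧ dz, dz ∧ dx, dx ∧ dy) ↔ (e_x, e_y, e_z), the coefficients are exactly the components of curl F. Compute:
  ∂R/∂y - ∂Q/∂z = (0) - (4*z) = -4*z
  ∂P/∂z - ∂R/∂x = (3*x + 2*z) - (2*z) = 3*x
  ∂Q/∂x - ∂P/∂y = (0) - (0) = 0.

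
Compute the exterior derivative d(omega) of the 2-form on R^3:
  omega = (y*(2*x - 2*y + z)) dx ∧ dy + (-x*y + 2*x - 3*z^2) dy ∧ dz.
d(omega) = (2) dx ∧ dy ∧ dz

For a 2-form omega = sum_{i<j} g_{ij} dx_i ∧ dx_j, the exterior derivative is
  d(omega) = sum_{i<j} d(g_{ij}) ∧ dx_i ∧ dx_j = sum_{i<j, k} (∂g_{ij}/∂x_k) dx_k ∧ dx_i ∧ dx_j.
Expand each term, using dx_k ∧ dx_i ∧ dx_j = sgn(permutation) dx_{(a)} ∧ dx_{(b)} ∧ dx_{(c)} with (a < b < c) sorted:
  d(y*(2*x - 2*y + z)) includes (∂/∂z)(y*(2*x - 2*y + z)) dz = (y) dz, which multiplied by dx ∧ dy gives (y) dx ∧ dy ∧ dz
  d(-x*y + 2*x - 3*z^2) includes (∂/∂x)(-x*y + 2*x - 3*z^2) dx = (2 - y) dx, which multiplied by dy ∧ dz gives (2 - y) dx ∧ dy ∧ dz
Collecting like 3-forms: d(omega) = (2) dx ∧ dy ∧ dz.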